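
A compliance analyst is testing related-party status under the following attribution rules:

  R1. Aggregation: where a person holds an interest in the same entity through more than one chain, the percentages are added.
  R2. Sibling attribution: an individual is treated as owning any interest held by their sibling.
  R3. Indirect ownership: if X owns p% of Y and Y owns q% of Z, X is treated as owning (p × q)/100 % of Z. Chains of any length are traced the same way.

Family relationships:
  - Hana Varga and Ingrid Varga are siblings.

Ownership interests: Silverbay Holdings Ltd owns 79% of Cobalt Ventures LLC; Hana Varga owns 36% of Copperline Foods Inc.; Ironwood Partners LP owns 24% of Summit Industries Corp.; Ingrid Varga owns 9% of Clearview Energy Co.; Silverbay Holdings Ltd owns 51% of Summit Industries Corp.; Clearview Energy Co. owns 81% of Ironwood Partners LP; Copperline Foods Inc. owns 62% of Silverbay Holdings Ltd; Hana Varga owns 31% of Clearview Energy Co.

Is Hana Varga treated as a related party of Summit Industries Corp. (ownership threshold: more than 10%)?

Yes

By sibling attribution (R2), Hana Varga is treated as also owning Ingrid Varga's interest in Clearview Energy Co, giving 31% + 9% = 40%.
Chain via Copperline Foods Inc. → Silverbay Holdings Ltd (R3): 36% × 62% × 51% = 11.3832% of Summit Industries Corp.
Chain via Clearview Energy Co. → Ironwood Partners LP (R3): 40% × 81% × 24% = 7.776% of Summit Industries Corp.
Aggregating (R1): 11.3832% + 7.776% = 19.1592%.
19.1592% exceeds the 10% threshold, so Hana is a related party to Summit Industries Corp.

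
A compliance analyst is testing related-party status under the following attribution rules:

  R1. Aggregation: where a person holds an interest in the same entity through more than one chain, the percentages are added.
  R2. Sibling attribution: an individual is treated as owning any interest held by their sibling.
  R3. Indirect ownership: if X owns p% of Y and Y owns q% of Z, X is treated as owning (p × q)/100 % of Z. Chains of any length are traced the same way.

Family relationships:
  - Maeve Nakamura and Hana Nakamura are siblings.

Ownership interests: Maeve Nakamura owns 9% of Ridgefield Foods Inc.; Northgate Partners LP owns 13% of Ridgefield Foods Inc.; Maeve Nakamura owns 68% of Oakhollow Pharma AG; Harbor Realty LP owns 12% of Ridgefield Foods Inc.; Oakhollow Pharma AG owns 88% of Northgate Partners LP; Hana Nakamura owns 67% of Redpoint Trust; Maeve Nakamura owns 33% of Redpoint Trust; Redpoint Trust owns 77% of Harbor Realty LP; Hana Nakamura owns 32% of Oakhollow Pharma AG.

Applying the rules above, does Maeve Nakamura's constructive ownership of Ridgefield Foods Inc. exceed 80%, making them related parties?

No

By sibling attribution (R2), Maeve Nakamura is treated as also owning Hana Nakamura's interest in Redpoint Trust, giving 33% + 67% = 100%.
By sibling attribution (R2), Maeve Nakamura is treated as also owning Hana Nakamura's interest in Oakhollow Pharma AG, giving 68% + 32% = 100%.
Chain via Redpoint Trust → Harbor Realty LP (R3): 100% × 77% × 12% = 9.24% of Ridgefield Foods Inc.
Chain via Oakhollow Pharma AG → Northgate Partners LP (R3): 100% × 88% × 13% = 11.44% of Ridgefield Foods Inc.
Direct interest in Ridgefield Foods Inc: 9%.
Aggregating (R1): 9.24% + 11.44% + 9% = 29.68%.
29.68% does not exceed the 80% threshold, so Maeve is not a related party to Ridgefield Foods Inc.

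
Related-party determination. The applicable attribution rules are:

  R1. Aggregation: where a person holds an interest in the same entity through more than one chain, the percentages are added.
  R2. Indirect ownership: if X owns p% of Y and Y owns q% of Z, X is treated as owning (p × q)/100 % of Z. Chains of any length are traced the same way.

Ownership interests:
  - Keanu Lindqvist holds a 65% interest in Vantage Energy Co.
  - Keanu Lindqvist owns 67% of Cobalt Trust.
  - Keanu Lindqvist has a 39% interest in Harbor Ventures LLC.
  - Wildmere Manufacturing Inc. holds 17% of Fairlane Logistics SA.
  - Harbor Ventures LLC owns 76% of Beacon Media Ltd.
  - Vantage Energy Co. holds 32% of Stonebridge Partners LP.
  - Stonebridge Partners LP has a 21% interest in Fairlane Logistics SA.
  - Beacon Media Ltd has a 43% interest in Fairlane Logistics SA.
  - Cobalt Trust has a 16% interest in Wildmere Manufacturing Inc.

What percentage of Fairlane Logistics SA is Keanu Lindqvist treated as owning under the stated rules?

Chain via Harbor Ventures LLC → Beacon Media Ltd (R2): 39% × 76% × 43% = 12.7452% of Fairlane Logistics SA.
Chain via Cobalt Trust → Wildmere Manufacturing Inc. (R2): 67% × 16% × 17% = 1.8224% of Fairlane Logistics SA.
Chain via Vantage Energy Co. → Stonebridge Partners LP (R2): 65% × 32% × 21% = 4.368% of Fairlane Logistics SA.
Aggregating (R1): 12.7452% + 1.8224% + 4.368% = 18.9356%.

18.9356%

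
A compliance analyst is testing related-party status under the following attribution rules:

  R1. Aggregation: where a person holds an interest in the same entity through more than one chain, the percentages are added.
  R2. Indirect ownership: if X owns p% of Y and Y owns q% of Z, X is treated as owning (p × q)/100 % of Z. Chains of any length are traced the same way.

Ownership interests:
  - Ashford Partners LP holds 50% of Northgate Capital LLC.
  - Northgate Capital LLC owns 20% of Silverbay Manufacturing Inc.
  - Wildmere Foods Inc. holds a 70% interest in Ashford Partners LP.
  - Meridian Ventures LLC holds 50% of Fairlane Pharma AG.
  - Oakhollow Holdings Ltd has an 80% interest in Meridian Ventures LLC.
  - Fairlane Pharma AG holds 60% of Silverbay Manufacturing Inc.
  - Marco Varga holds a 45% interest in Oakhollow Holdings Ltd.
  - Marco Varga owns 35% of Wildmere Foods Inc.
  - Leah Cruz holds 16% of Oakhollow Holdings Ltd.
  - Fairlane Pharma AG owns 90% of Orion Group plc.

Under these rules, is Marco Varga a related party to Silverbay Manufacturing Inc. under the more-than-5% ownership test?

Yes

Chain via Oakhollow Holdings Ltd → Meridian Ventures LLC → Fairlane Pharma AG (R2): 45% × 80% × 50% × 60% = 10.8% of Silverbay Manufacturing Inc.
Chain via Wildmere Foods Inc. → Ashford Partners LP → Northgate Capital LLC (R2): 35% × 70% × 50% × 20% = 2.45% of Silverbay Manufacturing Inc.
Aggregating (R1): 10.8% + 2.45% = 13.25%.
13.25% exceeds the 5% threshold, so Marco is a related party to Silverbay Manufacturing Inc.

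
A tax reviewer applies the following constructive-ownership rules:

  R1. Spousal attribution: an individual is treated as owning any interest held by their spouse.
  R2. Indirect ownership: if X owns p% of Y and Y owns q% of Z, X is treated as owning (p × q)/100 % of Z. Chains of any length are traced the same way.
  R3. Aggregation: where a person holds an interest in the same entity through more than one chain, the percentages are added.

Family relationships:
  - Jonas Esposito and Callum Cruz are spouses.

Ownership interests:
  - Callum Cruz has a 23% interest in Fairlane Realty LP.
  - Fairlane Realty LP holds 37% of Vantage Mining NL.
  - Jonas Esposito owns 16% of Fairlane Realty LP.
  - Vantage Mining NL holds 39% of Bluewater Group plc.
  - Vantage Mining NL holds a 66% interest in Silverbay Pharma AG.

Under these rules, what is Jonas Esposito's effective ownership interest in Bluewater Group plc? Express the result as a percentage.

By spousal attribution (R1), Jonas Esposito is treated as also owning Callum Cruz's interest in Fairlane Realty LP, giving 16% + 23% = 39%.
Chain via Fairlane Realty LP → Vantage Mining NL (R2): 39% × 37% × 39% = 5.6277% of Bluewater Group plc.

5.6277%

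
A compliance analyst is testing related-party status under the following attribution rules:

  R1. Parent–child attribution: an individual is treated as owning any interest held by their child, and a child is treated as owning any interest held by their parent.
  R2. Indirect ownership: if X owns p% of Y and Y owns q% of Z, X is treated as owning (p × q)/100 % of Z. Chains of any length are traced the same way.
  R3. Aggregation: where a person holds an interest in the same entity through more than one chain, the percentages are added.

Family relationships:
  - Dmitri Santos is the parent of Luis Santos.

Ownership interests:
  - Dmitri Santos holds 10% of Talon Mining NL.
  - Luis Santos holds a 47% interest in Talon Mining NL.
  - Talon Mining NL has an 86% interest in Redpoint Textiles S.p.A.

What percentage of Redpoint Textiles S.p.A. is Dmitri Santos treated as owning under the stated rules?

By parent–child attribution (R1), Dmitri Santos is treated as also owning Luis Santos's interest in Talon Mining NL, giving 10% + 47% = 57%.
Chain via Talon Mining NL (R2): 57% × 86% = 49.02% of Redpoint Textiles S.p.A.

49.02%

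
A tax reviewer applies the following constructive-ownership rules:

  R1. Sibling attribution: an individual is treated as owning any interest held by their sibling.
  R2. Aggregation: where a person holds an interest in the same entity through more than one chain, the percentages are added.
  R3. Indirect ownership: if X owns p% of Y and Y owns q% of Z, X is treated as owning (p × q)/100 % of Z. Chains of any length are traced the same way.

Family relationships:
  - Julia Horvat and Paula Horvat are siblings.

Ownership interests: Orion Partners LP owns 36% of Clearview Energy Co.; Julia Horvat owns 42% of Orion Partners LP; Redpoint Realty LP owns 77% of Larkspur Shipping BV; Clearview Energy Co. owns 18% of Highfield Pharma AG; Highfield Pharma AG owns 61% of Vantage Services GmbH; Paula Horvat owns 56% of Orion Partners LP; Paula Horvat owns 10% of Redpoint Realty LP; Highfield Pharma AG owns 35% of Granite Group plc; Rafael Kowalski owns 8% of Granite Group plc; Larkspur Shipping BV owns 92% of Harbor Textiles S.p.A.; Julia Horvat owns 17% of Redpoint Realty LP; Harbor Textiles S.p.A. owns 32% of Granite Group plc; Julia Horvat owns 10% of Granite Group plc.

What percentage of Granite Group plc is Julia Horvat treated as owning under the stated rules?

By sibling attribution (R1), Julia Horvat is treated as also owning Paula Horvat's interest in Orion Partners LP, giving 42% + 56% = 98%.
By sibling attribution (R1), Julia Horvat is treated as also owning Paula Horvat's interest in Redpoint Realty LP, giving 17% + 10% = 27%.
Chain via Orion Partners LP → Clearview Energy Co. → Highfield Pharma AG (R3): 98% × 36% × 18% × 35% = 2.22264% of Granite Group plc.
Chain via Redpoint Realty LP → Larkspur Shipping BV → Harbor Textiles S.p.A. (R3): 27% × 77% × 92% × 32% = 6.120576% of Granite Group plc.
Direct interest in Granite Group plc: 10%.
Aggregating (R2): 2.22264% + 6.120576% + 10% = 18.343216%.

18.343216%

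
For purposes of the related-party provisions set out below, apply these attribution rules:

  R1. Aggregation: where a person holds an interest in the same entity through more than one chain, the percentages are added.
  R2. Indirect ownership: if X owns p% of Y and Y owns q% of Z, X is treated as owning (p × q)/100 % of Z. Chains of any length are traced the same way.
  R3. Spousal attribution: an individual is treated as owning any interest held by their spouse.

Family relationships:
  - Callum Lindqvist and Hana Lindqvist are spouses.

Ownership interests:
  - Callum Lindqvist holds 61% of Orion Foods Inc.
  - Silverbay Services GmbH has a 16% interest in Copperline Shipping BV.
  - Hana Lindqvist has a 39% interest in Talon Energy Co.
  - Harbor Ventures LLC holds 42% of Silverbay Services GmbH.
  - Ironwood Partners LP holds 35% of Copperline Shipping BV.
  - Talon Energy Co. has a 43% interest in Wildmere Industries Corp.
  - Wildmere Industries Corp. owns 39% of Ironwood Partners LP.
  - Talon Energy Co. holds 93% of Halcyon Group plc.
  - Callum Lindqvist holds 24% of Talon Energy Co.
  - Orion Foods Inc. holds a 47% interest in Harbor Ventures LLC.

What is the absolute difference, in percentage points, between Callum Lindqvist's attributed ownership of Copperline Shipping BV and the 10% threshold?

By spousal attribution (R3), Callum Lindqvist is treated as also owning Hana Lindqvist's interest in Talon Energy Co, giving 24% + 39% = 63%.
Chain via Talon Energy Co. → Wildmere Industries Corp. → Ironwood Partners LP (R2): 63% × 43% × 39% × 35% = 3.697785% of Copperline Shipping BV.
Chain via Orion Foods Inc. → Harbor Ventures LLC → Silverbay Services GmbH (R2): 61% × 47% × 42% × 16% = 1.926624% of Copperline Shipping BV.
Aggregating (R1): 3.697785% + 1.926624% = 5.624409%.
5.624409% falls short of the 10% threshold by 4.375591 percentage points.

4.375591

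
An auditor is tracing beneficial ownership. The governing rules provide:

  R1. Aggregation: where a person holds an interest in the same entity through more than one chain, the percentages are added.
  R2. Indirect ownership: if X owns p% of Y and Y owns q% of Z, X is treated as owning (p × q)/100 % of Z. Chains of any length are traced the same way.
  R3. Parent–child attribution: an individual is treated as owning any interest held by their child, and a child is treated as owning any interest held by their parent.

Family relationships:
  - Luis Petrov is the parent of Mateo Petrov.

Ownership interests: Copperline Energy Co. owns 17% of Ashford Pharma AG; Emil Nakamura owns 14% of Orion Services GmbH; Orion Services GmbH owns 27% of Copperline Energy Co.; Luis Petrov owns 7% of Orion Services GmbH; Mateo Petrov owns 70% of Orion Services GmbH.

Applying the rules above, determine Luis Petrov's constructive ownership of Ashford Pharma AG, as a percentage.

By parent–child attribution (R3), Luis Petrov is treated as also owning Mateo Petrov's interest in Orion Services GmbH, giving 7% + 70% = 77%.
Chain via Orion Services GmbH → Copperline Energy Co. (R2): 77% × 27% × 17% = 3.5343% of Ashford Pharma AG.

3.5343%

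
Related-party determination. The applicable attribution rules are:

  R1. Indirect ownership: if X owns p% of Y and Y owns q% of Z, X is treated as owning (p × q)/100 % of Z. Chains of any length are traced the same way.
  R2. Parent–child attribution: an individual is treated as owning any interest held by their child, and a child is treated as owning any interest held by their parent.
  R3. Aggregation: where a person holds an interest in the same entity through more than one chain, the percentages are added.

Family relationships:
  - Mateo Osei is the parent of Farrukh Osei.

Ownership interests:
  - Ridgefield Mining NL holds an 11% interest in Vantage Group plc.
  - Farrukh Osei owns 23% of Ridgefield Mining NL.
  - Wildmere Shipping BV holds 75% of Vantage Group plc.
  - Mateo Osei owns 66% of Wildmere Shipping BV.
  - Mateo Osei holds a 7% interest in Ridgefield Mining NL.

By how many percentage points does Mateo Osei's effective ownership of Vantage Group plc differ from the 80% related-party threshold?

27.2

By parent–child attribution (R2), Mateo Osei is treated as also owning Farrukh Osei's interest in Ridgefield Mining NL, giving 7% + 23% = 30%.
Chain via Ridgefield Mining NL (R1): 30% × 11% = 3.3% of Vantage Group plc.
Chain via Wildmere Shipping BV (R1): 66% × 75% = 49.5% of Vantage Group plc.
Aggregating (R3): 3.3% + 49.5% = 52.8%.
52.8% falls short of the 80% threshold by 27.2 percentage points.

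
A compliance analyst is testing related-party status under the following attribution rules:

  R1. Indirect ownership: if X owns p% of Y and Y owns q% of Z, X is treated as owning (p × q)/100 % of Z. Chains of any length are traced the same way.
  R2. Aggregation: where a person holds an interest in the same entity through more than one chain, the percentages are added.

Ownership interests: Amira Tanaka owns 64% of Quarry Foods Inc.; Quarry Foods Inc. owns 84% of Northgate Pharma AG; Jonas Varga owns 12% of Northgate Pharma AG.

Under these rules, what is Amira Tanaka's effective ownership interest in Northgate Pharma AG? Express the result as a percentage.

Chain via Quarry Foods Inc. (R1): 64% × 84% = 53.76% of Northgate Pharma AG.

53.76%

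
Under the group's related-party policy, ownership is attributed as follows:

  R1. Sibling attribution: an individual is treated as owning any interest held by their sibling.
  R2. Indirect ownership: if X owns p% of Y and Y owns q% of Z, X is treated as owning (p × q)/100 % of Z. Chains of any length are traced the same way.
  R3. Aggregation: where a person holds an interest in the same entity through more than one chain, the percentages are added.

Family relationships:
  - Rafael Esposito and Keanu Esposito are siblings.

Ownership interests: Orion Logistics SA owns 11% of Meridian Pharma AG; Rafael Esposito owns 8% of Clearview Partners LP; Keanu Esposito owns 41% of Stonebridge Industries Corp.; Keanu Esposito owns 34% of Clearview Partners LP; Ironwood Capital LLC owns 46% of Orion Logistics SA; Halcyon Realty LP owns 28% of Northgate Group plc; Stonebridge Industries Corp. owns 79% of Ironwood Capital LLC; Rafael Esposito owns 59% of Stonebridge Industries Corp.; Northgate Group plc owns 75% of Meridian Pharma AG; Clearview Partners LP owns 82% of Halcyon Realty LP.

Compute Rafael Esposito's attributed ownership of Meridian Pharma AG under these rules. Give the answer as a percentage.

By sibling attribution (R1), Rafael Esposito is treated as also owning Keanu Esposito's interest in Clearview Partners LP, giving 8% + 34% = 42%.
By sibling attribution (R1), Rafael Esposito is treated as also owning Keanu Esposito's interest in Stonebridge Industries Corp, giving 59% + 41% = 100%.
Chain via Clearview Partners LP → Halcyon Realty LP → Northgate Group plc (R2): 42% × 82% × 28% × 75% = 7.2324% of Meridian Pharma AG.
Chain via Stonebridge Industries Corp. → Ironwood Capital LLC → Orion Logistics SA (R2): 100% × 79% × 46% × 11% = 3.9974% of Meridian Pharma AG.
Aggregating (R3): 7.2324% + 3.9974% = 11.2298%.

11.2298%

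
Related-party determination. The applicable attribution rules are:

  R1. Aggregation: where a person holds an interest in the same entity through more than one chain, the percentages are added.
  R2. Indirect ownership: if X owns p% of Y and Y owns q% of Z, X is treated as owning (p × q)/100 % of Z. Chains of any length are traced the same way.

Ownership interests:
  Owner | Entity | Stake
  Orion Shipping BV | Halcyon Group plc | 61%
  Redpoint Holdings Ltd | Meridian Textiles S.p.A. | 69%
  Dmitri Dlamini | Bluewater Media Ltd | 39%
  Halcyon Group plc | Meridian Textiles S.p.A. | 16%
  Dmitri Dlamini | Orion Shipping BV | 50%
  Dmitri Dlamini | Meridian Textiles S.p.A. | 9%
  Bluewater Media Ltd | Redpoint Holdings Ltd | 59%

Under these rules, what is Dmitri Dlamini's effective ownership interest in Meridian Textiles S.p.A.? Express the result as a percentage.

Chain via Orion Shipping BV → Halcyon Group plc (R2): 50% × 61% × 16% = 4.88% of Meridian Textiles S.p.A.
Chain via Bluewater Media Ltd → Redpoint Holdings Ltd (R2): 39% × 59% × 69% = 15.8769% of Meridian Textiles S.p.A.
Direct interest in Meridian Textiles S.p.A: 9%.
Aggregating (R1): 4.88% + 15.8769% + 9% = 29.7569%.

29.7569%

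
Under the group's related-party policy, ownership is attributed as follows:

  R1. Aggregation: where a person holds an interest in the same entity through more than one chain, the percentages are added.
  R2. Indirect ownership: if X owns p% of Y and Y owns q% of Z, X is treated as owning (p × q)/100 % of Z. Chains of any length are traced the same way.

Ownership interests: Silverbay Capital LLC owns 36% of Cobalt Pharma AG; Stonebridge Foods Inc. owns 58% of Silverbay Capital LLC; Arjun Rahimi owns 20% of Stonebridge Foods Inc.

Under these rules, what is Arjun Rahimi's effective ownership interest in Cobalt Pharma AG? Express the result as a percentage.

Chain via Stonebridge Foods Inc. → Silverbay Capital LLC (R2): 20% × 58% × 36% = 4.176% of Cobalt Pharma AG.

4.176%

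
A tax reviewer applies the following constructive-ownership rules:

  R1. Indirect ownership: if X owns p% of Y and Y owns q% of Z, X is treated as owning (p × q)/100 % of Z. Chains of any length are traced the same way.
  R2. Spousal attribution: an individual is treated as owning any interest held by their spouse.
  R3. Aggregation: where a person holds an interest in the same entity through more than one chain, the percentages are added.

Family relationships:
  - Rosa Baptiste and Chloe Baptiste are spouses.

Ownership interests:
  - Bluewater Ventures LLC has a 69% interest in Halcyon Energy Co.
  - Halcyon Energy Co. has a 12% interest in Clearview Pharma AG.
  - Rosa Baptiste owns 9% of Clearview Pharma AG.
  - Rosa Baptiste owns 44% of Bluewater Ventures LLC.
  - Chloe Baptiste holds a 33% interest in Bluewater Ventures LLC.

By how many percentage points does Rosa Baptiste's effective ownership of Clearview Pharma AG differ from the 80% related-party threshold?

64.6244

By spousal attribution (R2), Rosa Baptiste is treated as also owning Chloe Baptiste's interest in Bluewater Ventures LLC, giving 44% + 33% = 77%.
Chain via Bluewater Ventures LLC → Halcyon Energy Co. (R1): 77% × 69% × 12% = 6.3756% of Clearview Pharma AG.
Direct interest in Clearview Pharma AG: 9%.
Aggregating (R3): 6.3756% + 9% = 15.3756%.
15.3756% falls short of the 80% threshold by 64.6244 percentage points.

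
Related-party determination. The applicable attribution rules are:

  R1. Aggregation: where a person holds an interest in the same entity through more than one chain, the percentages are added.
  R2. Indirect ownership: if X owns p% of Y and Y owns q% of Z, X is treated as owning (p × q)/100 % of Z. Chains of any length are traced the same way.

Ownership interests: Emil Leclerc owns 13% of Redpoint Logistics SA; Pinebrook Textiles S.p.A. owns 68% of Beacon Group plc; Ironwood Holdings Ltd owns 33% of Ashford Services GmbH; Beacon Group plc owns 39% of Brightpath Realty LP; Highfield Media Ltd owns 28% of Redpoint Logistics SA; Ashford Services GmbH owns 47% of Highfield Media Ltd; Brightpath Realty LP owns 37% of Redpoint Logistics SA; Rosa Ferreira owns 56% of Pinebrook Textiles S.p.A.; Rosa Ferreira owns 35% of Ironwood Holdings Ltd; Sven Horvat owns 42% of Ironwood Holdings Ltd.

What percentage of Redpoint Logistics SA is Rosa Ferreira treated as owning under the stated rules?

Chain via Ironwood Holdings Ltd → Ashford Services GmbH → Highfield Media Ltd (R2): 35% × 33% × 47% × 28% = 1.51998% of Redpoint Logistics SA.
Chain via Pinebrook Textiles S.p.A. → Beacon Group plc → Brightpath Realty LP (R2): 56% × 68% × 39% × 37% = 5.494944% of Redpoint Logistics SA.
Aggregating (R1): 1.51998% + 5.494944% = 7.014924%.

7.014924%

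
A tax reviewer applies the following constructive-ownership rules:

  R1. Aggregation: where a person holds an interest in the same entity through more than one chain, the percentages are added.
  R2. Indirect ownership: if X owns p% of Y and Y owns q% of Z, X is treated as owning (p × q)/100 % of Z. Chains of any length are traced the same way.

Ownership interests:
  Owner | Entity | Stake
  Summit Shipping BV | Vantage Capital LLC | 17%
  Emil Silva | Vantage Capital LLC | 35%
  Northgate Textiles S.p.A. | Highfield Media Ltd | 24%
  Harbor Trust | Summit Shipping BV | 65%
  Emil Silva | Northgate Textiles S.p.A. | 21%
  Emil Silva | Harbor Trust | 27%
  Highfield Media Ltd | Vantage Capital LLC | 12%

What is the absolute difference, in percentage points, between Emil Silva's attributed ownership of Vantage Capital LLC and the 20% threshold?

Chain via Harbor Trust → Summit Shipping BV (R2): 27% × 65% × 17% = 2.9835% of Vantage Capital LLC.
Chain via Northgate Textiles S.p.A. → Highfield Media Ltd (R2): 21% × 24% × 12% = 0.6048% of Vantage Capital LLC.
Direct interest in Vantage Capital LLC: 35%.
Aggregating (R1): 2.9835% + 0.6048% + 35% = 38.5883%.
38.5883% exceeds the 20% threshold by 18.5883 percentage points.

18.5883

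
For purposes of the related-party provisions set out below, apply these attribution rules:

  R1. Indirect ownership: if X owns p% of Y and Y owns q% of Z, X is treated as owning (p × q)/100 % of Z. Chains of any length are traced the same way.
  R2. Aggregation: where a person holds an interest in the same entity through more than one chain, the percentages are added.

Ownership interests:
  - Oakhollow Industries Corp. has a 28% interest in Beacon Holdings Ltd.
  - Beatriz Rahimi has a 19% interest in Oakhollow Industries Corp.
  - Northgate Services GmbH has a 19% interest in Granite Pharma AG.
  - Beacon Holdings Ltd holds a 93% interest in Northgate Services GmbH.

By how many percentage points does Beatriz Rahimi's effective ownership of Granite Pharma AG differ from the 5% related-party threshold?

4.059956

Chain via Oakhollow Industries Corp. → Beacon Holdings Ltd → Northgate Services GmbH (R1): 19% × 28% × 93% × 19% = 0.940044% of Granite Pharma AG.
0.940044% falls short of the 5% threshold by 4.059956 percentage points.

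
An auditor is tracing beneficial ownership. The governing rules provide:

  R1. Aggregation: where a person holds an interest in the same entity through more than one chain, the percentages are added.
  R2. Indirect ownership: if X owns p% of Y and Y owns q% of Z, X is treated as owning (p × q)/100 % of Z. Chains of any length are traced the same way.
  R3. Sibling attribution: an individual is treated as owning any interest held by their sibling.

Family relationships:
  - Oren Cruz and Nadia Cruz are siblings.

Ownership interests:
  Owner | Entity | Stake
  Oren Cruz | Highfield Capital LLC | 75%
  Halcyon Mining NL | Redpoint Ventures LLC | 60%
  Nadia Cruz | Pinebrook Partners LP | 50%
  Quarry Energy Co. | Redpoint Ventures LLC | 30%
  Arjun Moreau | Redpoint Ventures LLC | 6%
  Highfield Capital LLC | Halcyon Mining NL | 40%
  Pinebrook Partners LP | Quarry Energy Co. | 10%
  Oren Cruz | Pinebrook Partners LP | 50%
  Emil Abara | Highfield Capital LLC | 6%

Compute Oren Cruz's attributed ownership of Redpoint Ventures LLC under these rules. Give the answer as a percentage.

By sibling attribution (R3), Oren Cruz is treated as also owning Nadia Cruz's interest in Pinebrook Partners LP, giving 50% + 50% = 100%.
Chain via Highfield Capital LLC → Halcyon Mining NL (R2): 75% × 40% × 60% = 18% of Redpoint Ventures LLC.
Chain via Pinebrook Partners LP → Quarry Energy Co. (R2): 100% × 10% × 30% = 3% of Redpoint Ventures LLC.
Aggregating (R1): 18% + 3% = 21%.

21%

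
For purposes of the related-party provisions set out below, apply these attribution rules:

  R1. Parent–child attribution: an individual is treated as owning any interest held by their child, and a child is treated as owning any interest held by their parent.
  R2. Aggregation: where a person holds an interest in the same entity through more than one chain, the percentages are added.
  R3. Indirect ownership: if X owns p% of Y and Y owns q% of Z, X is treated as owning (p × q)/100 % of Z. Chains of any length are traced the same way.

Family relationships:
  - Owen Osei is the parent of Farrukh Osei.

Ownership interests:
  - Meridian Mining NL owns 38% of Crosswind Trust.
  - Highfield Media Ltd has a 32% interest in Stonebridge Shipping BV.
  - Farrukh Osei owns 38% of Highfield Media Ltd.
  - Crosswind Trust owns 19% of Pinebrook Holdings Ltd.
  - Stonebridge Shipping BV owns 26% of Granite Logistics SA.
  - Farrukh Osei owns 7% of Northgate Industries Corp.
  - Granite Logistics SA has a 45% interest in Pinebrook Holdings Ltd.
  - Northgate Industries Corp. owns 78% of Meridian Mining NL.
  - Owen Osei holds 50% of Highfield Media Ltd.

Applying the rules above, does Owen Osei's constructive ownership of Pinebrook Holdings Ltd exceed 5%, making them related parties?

By parent–child attribution (R1), Owen Osei is treated as also owning Farrukh Osei's interest in Highfield Media Ltd, giving 50% + 38% = 88%.
By parent–child attribution (R1), Owen Osei is treated as owning Farrukh Osei's 7% interest in Northgate Industries Corp.
Chain via Highfield Media Ltd → Stonebridge Shipping BV → Granite Logistics SA (R3): 88% × 32% × 26% × 45% = 3.29472% of Pinebrook Holdings Ltd.
Chain via Northgate Industries Corp. → Meridian Mining NL → Crosswind Trust (R3): 7% × 78% × 38% × 19% = 0.394212% of Pinebrook Holdings Ltd.
Aggregating (R2): 3.29472% + 0.394212% = 3.688932%.
3.688932% does not exceed the 5% threshold, so Owen is not a related party to Pinebrook Holdings Ltd.

No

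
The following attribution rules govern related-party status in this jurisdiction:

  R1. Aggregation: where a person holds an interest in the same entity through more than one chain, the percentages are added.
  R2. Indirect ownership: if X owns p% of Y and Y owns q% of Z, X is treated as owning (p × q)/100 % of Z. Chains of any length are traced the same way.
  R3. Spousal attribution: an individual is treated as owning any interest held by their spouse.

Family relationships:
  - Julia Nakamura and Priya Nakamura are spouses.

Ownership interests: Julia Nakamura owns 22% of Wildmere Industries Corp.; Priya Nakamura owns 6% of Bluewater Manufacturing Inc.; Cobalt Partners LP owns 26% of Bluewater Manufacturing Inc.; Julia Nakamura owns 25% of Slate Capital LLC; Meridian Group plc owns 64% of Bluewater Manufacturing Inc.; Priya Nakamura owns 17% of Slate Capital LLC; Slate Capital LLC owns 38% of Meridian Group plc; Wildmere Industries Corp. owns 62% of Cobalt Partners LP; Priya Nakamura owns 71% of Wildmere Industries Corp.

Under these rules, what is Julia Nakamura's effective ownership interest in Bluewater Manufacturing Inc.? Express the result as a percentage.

31.206%

By spousal attribution (R3), Julia Nakamura is treated as also owning Priya Nakamura's interest in Slate Capital LLC, giving 25% + 17% = 42%.
By spousal attribution (R3), Julia Nakamura is treated as also owning Priya Nakamura's interest in Wildmere Industries Corp, giving 22% + 71% = 93%.
By spousal attribution (R3), Julia Nakamura is treated as owning Priya Nakamura's 6% interest in Bluewater Manufacturing Inc.
Chain via Slate Capital LLC → Meridian Group plc (R2): 42% × 38% × 64% = 10.2144% of Bluewater Manufacturing Inc.
Chain via Wildmere Industries Corp. → Cobalt Partners LP (R2): 93% × 62% × 26% = 14.9916% of Bluewater Manufacturing Inc.
Direct interest in Bluewater Manufacturing Inc: 6%.
Aggregating (R1): 10.2144% + 14.9916% + 6% = 31.206%.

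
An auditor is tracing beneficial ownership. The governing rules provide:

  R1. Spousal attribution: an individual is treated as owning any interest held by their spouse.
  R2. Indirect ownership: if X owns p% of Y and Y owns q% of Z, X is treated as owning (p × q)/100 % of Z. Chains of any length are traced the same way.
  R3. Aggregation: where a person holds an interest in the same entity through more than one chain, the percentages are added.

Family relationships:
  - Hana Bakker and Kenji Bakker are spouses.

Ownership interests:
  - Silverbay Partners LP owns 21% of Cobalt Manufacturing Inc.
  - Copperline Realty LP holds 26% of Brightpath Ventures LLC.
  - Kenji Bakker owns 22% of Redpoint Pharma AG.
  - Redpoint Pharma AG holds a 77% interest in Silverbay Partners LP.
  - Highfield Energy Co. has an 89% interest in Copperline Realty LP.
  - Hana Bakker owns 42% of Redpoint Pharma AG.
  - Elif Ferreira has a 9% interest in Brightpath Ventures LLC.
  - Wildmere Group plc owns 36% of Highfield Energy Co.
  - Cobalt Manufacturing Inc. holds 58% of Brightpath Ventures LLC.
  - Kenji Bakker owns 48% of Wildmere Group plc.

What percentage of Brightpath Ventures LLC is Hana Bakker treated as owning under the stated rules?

By spousal attribution (R1), Hana Bakker is treated as also owning Kenji Bakker's interest in Redpoint Pharma AG, giving 42% + 22% = 64%.
By spousal attribution (R1), Hana Bakker is treated as owning Kenji Bakker's 48% interest in Wildmere Group plc.
Chain via Redpoint Pharma AG → Silverbay Partners LP → Cobalt Manufacturing Inc. (R2): 64% × 77% × 21% × 58% = 6.002304% of Brightpath Ventures LLC.
Chain via Wildmere Group plc → Highfield Energy Co. → Copperline Realty LP (R2): 48% × 36% × 89% × 26% = 3.998592% of Brightpath Ventures LLC.
Aggregating (R3): 6.002304% + 3.998592% = 10.000896%.

10.000896%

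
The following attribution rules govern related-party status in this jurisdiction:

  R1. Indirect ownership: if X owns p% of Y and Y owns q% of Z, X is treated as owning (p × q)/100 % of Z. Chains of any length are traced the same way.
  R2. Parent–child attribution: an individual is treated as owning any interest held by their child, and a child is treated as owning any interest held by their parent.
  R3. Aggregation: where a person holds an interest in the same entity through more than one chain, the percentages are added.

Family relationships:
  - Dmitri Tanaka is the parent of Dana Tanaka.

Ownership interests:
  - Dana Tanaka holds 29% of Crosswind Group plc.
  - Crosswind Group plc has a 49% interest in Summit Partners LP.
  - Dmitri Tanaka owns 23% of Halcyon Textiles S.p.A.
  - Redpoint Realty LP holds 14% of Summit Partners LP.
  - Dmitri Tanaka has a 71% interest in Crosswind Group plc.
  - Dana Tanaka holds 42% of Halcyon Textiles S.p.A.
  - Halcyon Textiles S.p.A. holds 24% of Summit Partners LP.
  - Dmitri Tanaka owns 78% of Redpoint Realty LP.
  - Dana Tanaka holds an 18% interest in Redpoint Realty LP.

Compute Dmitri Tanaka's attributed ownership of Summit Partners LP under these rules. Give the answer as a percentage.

By parent–child attribution (R2), Dmitri Tanaka is treated as also owning Dana Tanaka's interest in Redpoint Realty LP, giving 78% + 18% = 96%.
By parent–child attribution (R2), Dmitri Tanaka is treated as also owning Dana Tanaka's interest in Halcyon Textiles S.p.A, giving 23% + 42% = 65%.
By parent–child attribution (R2), Dmitri Tanaka is treated as also owning Dana Tanaka's interest in Crosswind Group plc, giving 71% + 29% = 100%.
Chain via Redpoint Realty LP (R1): 96% × 14% = 13.44% of Summit Partners LP.
Chain via Halcyon Textiles S.p.A. (R1): 65% × 24% = 15.6% of Summit Partners LP.
Chain via Crosswind Group plc (R1): 100% × 49% = 49% of Summit Partners LP.
Aggregating (R3): 13.44% + 15.6% + 49% = 78.04%.

78.04%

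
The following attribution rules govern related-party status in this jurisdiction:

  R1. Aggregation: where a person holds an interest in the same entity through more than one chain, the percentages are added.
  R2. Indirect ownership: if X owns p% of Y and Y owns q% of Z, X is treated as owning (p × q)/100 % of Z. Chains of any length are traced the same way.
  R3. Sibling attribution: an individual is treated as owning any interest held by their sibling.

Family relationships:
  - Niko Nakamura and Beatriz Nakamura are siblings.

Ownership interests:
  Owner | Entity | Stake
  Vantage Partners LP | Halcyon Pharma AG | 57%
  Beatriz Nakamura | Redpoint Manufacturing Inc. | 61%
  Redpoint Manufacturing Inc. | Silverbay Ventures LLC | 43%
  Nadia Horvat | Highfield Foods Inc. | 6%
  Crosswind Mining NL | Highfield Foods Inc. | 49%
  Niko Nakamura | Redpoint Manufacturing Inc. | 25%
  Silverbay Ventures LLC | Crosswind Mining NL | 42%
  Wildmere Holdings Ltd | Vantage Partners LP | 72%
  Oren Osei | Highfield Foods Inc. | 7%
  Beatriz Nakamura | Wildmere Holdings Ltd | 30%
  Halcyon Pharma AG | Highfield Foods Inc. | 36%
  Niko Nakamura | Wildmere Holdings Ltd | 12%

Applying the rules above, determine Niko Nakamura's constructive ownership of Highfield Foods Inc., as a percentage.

By sibling attribution (R3), Niko Nakamura is treated as also owning Beatriz Nakamura's interest in Wildmere Holdings Ltd, giving 12% + 30% = 42%.
By sibling attribution (R3), Niko Nakamura is treated as also owning Beatriz Nakamura's interest in Redpoint Manufacturing Inc, giving 25% + 61% = 86%.
Chain via Wildmere Holdings Ltd → Vantage Partners LP → Halcyon Pharma AG (R2): 42% × 72% × 57% × 36% = 6.205248% of Highfield Foods Inc.
Chain via Redpoint Manufacturing Inc. → Silverbay Ventures LLC → Crosswind Mining NL (R2): 86% × 43% × 42% × 49% = 7.610484% of Highfield Foods Inc.
Aggregating (R1): 6.205248% + 7.610484% = 13.815732%.

13.815732%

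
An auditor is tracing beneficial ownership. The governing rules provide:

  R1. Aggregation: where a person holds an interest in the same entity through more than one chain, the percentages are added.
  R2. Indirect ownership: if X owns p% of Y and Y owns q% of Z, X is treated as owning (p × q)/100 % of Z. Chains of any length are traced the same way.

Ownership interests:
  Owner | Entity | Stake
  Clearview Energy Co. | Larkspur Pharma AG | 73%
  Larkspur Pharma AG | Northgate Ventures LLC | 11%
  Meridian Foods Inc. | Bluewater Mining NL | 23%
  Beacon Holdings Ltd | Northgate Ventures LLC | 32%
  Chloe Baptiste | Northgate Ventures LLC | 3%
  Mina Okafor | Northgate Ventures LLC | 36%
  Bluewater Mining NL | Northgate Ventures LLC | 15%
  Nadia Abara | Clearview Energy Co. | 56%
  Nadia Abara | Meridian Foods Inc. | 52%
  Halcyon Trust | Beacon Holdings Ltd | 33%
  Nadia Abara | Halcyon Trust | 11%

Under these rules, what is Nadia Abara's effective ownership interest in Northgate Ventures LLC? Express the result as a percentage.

Chain via Halcyon Trust → Beacon Holdings Ltd (R2): 11% × 33% × 32% = 1.1616% of Northgate Ventures LLC.
Chain via Meridian Foods Inc. → Bluewater Mining NL (R2): 52% × 23% × 15% = 1.794% of Northgate Ventures LLC.
Chain via Clearview Energy Co. → Larkspur Pharma AG (R2): 56% × 73% × 11% = 4.4968% of Northgate Ventures LLC.
Aggregating (R1): 1.1616% + 1.794% + 4.4968% = 7.4524%.

7.4524%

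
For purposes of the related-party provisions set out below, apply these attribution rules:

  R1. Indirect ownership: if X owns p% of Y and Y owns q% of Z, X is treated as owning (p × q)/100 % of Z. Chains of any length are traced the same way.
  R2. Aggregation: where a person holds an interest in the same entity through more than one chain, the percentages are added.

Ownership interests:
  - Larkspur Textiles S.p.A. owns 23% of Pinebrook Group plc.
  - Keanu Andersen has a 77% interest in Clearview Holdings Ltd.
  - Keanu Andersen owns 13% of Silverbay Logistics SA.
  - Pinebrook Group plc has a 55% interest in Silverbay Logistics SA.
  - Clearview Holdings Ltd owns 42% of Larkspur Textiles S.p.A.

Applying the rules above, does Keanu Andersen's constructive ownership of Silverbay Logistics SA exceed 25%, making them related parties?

Chain via Clearview Holdings Ltd → Larkspur Textiles S.p.A. → Pinebrook Group plc (R1): 77% × 42% × 23% × 55% = 4.09101% of Silverbay Logistics SA.
Direct interest in Silverbay Logistics SA: 13%.
Aggregating (R2): 4.09101% + 13% = 17.09101%.
17.09101% does not exceed the 25% threshold, so Keanu is not a related party to Silverbay Logistics SA.

No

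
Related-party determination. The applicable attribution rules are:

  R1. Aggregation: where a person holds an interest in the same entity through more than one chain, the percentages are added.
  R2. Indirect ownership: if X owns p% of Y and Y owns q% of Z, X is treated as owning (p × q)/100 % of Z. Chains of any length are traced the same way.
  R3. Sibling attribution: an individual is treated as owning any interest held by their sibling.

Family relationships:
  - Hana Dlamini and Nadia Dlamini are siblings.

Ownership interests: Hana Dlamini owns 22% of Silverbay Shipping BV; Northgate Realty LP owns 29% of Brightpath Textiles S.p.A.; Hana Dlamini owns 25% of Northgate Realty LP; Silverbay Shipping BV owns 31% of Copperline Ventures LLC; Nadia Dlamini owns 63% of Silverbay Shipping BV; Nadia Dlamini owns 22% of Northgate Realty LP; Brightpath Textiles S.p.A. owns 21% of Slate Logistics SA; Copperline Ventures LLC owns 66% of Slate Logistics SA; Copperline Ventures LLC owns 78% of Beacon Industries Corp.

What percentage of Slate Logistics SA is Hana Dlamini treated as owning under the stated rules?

20.2533%

By sibling attribution (R3), Hana Dlamini is treated as also owning Nadia Dlamini's interest in Silverbay Shipping BV, giving 22% + 63% = 85%.
By sibling attribution (R3), Hana Dlamini is treated as also owning Nadia Dlamini's interest in Northgate Realty LP, giving 25% + 22% = 47%.
Chain via Silverbay Shipping BV → Copperline Ventures LLC (R2): 85% × 31% × 66% = 17.391% of Slate Logistics SA.
Chain via Northgate Realty LP → Brightpath Textiles S.p.A. (R2): 47% × 29% × 21% = 2.8623% of Slate Logistics SA.
Aggregating (R1): 17.391% + 2.8623% = 20.2533%.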